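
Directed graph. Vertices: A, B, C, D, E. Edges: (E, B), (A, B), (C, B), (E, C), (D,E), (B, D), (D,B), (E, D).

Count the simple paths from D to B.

D→B
D→E→B
D→E→C→B

3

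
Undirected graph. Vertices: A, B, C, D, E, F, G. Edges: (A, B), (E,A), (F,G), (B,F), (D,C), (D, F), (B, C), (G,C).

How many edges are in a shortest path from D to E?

Distance 0: D.
Distance 1: C, F.
Distance 2: B, G.
Distance 3: A.
Distance 4: E — contains E.

4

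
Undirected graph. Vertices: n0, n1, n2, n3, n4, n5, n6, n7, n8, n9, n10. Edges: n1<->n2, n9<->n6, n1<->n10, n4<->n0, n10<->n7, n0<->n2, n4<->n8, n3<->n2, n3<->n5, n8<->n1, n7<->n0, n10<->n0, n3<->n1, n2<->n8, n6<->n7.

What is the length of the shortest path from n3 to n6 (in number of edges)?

Distance 0: n3.
Distance 1: n1, n2, n5.
Distance 2: n0, n8, n10.
Distance 3: n4, n7.
Distance 4: n6 — contains n6.

4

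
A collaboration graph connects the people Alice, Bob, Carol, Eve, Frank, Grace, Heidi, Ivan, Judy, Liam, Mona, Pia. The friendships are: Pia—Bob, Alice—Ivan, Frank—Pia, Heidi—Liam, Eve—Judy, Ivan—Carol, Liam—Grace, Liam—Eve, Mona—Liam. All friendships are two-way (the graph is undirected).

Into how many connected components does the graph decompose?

From Alice: component {Alice, Carol, Ivan}.
From Bob: component {Bob, Frank, Pia}.
From Eve: component {Eve, Grace, Heidi, Judy, Liam, Mona}.
That's 3 components.

3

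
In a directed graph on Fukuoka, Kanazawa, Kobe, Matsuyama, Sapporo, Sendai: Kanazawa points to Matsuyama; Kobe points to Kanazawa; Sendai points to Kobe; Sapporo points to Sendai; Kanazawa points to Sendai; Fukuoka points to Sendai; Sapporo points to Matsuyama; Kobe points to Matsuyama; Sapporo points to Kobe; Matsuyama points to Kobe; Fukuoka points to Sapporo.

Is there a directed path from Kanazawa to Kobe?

Explore from Kanazawa.
Distance 1: reach Matsuyama, Sendai.
Distance 2: reach Kobe.
Found Kobe.

Yes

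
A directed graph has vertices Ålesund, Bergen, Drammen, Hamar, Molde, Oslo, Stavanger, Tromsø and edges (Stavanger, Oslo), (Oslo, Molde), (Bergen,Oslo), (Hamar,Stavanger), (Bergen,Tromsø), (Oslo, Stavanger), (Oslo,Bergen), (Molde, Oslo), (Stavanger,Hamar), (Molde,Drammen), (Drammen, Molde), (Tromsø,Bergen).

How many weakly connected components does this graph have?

2

From Ålesund: component {Ålesund}.
From Bergen: component {Bergen, Drammen, Hamar, Molde, Oslo, Stavanger, Tromsø}.
That's 2 components.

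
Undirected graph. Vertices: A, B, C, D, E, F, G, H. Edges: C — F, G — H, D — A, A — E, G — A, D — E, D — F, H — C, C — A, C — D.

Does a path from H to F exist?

Yes

Explore from H.
Distance 1: reach C, G.
Distance 2: reach A, D, F.
Found F.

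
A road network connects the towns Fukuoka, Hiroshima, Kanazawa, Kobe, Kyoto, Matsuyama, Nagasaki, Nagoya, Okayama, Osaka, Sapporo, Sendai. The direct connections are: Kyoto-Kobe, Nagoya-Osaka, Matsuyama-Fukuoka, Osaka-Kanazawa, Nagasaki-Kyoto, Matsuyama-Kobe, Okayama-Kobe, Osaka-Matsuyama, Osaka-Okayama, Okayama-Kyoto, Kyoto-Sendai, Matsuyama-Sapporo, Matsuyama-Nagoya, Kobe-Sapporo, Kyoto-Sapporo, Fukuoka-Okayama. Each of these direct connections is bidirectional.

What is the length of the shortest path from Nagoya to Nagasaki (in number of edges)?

Distance 0: Nagoya.
Distance 1: Matsuyama, Osaka.
Distance 2: Fukuoka, Kanazawa, Kobe, Okayama, Sapporo.
Distance 3: Kyoto.
Distance 4: Nagasaki, Sendai — contains Nagasaki.

4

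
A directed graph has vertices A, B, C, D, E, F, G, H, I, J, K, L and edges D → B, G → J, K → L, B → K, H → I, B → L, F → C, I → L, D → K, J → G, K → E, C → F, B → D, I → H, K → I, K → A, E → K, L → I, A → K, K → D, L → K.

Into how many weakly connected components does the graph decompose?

From A: component {A, B, D, E, H, I, K, L}.
From C: component {C, F}.
From G: component {G, J}.
That's 3 components.

3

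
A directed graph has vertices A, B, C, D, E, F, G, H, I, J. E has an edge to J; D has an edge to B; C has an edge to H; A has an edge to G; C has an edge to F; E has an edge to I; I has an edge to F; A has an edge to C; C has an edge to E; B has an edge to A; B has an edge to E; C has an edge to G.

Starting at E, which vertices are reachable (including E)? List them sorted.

Start at E.
Its neighbours: I, J.
Then their neighbours: F.
Nothing further is reachable.

E, F, I, J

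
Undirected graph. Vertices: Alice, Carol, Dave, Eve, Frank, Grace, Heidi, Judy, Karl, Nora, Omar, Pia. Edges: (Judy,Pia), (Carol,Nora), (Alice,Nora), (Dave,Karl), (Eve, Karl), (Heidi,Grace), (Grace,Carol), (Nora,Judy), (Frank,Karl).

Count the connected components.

3

From Alice: component {Alice, Carol, Grace, Heidi, Judy, Nora, Pia}.
From Dave: component {Dave, Eve, Frank, Karl}.
From Omar: component {Omar}.
That's 3 components.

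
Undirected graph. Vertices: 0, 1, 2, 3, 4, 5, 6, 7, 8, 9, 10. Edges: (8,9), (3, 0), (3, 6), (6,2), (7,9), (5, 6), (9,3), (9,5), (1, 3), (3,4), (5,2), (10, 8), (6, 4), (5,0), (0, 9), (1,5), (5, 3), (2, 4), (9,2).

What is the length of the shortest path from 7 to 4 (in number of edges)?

3

Distance 0: 7.
Distance 1: 9.
Distance 2: 0, 2, 3, 5, 8.
Distance 3: 1, 4, 6, 10 — contains 4.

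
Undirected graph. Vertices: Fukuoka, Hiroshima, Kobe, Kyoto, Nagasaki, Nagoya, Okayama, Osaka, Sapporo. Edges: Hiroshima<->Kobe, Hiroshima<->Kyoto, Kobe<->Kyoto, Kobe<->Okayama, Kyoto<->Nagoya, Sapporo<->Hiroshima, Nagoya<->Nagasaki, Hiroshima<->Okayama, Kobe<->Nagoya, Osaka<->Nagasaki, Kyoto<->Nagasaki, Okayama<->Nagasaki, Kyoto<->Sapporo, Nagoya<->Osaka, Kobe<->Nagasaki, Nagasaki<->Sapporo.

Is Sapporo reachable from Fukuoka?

Fukuoka has no edges, so nothing is reachable from it.

No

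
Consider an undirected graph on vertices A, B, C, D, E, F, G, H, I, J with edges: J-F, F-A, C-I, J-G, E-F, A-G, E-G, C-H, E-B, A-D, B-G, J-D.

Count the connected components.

From A: component {A, B, D, E, F, G, J}.
From C: component {C, H, I}.
That's 2 components.

2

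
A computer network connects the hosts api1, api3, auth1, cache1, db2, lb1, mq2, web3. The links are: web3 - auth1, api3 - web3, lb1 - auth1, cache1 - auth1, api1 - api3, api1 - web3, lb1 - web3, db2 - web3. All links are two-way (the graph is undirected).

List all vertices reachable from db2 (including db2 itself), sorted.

Start at db2.
Its neighbours: web3.
Then their neighbours: api1, api3, auth1, lb1.
Then next layer: cache1.
Nothing further is reachable.

api1, api3, auth1, cache1, db2, lb1, web3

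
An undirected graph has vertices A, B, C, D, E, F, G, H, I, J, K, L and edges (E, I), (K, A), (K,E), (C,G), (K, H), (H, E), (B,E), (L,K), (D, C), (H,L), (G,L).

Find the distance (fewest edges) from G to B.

4

Distance 0: G.
Distance 1: C, L.
Distance 2: D, H, K.
Distance 3: A, E.
Distance 4: B, I — contains B.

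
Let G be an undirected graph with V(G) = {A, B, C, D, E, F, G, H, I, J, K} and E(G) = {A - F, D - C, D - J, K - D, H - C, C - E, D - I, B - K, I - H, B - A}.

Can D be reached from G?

G has no edges, so nothing is reachable from it.

No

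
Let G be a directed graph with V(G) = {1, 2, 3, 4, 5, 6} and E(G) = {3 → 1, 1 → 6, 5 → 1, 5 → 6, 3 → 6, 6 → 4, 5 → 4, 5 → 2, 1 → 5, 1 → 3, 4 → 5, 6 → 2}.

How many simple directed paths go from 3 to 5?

3→1→5
3→1→6→4→5
3→6→4→5

3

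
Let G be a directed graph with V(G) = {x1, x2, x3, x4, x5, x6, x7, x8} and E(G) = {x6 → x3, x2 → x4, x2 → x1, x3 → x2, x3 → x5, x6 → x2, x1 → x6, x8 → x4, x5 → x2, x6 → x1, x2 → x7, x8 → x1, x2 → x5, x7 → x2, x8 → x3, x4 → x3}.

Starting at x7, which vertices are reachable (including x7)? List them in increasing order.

Start at x7.
Its neighbours: x2.
Then their neighbours: x1, x4, x5.
Then next layer: x3, x6.
Nothing further is reachable.

x1, x2, x3, x4, x5, x6, x7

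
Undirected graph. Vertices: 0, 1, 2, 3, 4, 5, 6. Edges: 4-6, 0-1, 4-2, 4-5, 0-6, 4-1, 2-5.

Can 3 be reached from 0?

No

Explore from 0.
Distance 1: reach 1, 6.
Distance 2: reach 4.
Distance 3: reach 2, 5.
The search is exhausted without reaching 3; it lies in a different component.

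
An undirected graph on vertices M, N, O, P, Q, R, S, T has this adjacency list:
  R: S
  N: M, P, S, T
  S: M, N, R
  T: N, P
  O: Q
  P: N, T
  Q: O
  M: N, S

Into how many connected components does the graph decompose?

2

From M: component {M, N, P, R, S, T}.
From O: component {O, Q}.
That's 2 components.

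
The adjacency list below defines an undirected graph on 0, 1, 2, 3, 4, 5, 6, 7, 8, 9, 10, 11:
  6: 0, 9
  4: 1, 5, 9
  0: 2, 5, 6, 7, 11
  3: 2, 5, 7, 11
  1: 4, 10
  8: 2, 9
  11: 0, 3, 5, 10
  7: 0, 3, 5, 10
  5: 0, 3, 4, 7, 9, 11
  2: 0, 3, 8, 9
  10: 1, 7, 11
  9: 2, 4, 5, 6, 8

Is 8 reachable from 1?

Explore from 1.
Distance 1: reach 4, 10.
Distance 2: reach 5, 7, 9, 11.
Distance 3: reach 0, 2, 3, 6, 8.
Found 8.

Yes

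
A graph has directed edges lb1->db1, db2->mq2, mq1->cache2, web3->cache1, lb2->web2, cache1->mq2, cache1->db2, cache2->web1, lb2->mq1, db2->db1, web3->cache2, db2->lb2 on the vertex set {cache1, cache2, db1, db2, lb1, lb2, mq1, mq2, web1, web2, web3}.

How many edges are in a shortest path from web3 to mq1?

Distance 0: web3.
Distance 1: cache1, cache2.
Distance 2: db2, mq2, web1.
Distance 3: db1, lb2.
Distance 4: mq1, web2 — contains mq1.

4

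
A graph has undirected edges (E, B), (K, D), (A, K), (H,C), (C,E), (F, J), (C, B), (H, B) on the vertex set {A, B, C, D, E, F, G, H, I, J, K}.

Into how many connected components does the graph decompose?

5

From A: component {A, D, K}.
From B: component {B, C, E, H}.
From F: component {F, J}.
From G: component {G}.
From I: component {I}.
That's 5 components.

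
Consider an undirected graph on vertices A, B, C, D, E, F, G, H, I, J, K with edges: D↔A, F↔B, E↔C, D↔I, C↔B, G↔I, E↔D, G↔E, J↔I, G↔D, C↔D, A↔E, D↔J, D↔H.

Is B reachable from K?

No

K has no edges, so nothing is reachable from it.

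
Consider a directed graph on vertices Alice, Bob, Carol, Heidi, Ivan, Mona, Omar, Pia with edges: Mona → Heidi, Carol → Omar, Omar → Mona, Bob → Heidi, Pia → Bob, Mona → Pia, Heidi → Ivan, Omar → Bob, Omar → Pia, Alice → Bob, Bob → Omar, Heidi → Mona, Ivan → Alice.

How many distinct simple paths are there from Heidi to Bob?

2

Heidi→Ivan→Alice→Bob
Heidi→Mona→Pia→Bob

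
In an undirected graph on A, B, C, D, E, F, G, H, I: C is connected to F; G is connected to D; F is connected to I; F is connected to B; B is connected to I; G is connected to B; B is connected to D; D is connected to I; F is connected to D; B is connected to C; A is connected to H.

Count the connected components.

3

From A: component {A, H}.
From B: component {B, C, D, F, G, I}.
From E: component {E}.
That's 3 components.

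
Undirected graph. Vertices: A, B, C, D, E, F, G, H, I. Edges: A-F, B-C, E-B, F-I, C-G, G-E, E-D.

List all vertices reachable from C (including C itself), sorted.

Start at C.
Its neighbours: B, G.
Then their neighbours: E.
Then next layer: D.
Nothing further is reachable.

B, C, D, E, G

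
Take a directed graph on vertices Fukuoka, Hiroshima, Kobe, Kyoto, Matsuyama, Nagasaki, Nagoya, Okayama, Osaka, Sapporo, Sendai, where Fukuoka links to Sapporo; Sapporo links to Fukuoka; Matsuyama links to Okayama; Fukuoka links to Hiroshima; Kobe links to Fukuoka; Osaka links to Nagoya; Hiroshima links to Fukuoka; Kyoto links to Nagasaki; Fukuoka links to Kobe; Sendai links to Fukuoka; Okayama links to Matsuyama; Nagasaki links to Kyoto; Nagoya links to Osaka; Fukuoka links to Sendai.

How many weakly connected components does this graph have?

4

From Fukuoka: component {Fukuoka, Hiroshima, Kobe, Sapporo, Sendai}.
From Kyoto: component {Kyoto, Nagasaki}.
From Matsuyama: component {Matsuyama, Okayama}.
From Nagoya: component {Nagoya, Osaka}.
That's 4 components.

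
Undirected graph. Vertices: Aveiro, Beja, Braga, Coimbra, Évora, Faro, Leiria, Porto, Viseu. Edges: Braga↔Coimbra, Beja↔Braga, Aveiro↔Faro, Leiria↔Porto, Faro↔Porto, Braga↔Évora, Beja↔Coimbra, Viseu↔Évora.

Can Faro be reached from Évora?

No

Explore from Évora.
Distance 1: reach Braga, Viseu.
Distance 2: reach Beja, Coimbra.
The search is exhausted without reaching Faro; it lies in a different component.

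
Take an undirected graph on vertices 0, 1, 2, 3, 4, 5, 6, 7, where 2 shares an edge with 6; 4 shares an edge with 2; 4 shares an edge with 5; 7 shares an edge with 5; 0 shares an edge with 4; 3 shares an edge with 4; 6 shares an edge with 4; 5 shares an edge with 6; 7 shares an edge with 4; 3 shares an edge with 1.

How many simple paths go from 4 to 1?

4–3–1

1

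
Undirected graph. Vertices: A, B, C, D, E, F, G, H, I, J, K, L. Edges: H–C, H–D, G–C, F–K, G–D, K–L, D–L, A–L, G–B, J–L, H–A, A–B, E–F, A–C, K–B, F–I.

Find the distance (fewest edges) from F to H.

Distance 0: F.
Distance 1: E, I, K.
Distance 2: B, L.
Distance 3: A, D, G, J.
Distance 4: C, H — contains H.

4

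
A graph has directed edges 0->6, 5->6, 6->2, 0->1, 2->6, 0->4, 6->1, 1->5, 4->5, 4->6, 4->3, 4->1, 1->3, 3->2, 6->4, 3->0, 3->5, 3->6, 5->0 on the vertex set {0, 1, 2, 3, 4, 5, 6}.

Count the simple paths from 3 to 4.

3→0→1→5→6→4
3→0→4
3→0→6→4
3→2→6→1→5→0→4
3→2→6→4
3→5→0→4
3→5→0→6→4
3→5→6→4
3→6→1→5→0→4
3→6→4

10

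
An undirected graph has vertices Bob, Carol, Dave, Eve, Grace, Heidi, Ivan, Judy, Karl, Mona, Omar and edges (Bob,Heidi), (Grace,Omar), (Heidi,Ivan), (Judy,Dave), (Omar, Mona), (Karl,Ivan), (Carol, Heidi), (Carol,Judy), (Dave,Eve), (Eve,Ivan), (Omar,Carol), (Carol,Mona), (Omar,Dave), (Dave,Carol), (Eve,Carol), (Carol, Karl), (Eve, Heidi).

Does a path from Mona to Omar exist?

Explore from Mona.
Distance 1: reach Carol, Omar.
Found Omar.

Yes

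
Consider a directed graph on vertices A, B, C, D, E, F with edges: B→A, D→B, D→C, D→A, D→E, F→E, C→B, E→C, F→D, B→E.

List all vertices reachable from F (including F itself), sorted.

A, B, C, D, E, F

Start at F.
Its neighbours: D, E.
Then their neighbours: A, B, C.
Every vertex is now reached.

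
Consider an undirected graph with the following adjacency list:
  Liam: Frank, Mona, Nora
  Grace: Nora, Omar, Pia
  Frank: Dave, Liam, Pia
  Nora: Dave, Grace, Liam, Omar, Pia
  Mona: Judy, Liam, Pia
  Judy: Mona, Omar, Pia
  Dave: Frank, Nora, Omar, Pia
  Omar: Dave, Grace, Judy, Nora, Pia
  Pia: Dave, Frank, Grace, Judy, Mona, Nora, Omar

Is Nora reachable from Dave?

Yes

Explore from Dave.
Distance 1: reach Frank, Nora, Omar, Pia.
Found Nora.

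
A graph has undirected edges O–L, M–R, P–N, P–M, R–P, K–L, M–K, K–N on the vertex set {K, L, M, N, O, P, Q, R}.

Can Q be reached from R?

No

Explore from R.
Distance 1: reach M, P.
Distance 2: reach K, N.
Distance 3: reach L.
Distance 4: reach O.
The search is exhausted without reaching Q; it lies in a different component.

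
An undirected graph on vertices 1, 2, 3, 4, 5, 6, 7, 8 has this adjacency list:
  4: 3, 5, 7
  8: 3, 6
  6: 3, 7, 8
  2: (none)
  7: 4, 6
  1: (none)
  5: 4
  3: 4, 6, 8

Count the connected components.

3

From 1: component {1}.
From 2: component {2}.
From 3: component {3, 4, 5, 6, 7, 8}.
That's 3 components.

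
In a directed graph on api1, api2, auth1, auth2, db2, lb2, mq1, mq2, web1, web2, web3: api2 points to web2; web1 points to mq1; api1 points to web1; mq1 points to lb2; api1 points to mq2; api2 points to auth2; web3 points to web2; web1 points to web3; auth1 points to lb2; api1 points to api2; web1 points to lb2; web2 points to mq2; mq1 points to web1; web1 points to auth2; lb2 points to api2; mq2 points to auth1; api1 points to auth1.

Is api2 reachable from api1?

Yes

Explore from api1.
Distance 1: reach api2, auth1, mq2, web1.
Found api2.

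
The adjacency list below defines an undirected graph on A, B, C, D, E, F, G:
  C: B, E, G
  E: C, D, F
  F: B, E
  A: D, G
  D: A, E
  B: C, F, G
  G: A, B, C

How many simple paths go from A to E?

A–D–E
A–G–B–C–E
A–G–B–F–E
A–G–C–B–F–E
A–G–C–E

5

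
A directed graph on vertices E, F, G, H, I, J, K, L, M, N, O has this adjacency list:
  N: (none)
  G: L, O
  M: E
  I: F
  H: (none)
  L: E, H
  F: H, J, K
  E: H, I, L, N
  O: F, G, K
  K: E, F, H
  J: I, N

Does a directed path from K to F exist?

Explore from K.
Distance 1: reach E, F, H.
Found F.

Yes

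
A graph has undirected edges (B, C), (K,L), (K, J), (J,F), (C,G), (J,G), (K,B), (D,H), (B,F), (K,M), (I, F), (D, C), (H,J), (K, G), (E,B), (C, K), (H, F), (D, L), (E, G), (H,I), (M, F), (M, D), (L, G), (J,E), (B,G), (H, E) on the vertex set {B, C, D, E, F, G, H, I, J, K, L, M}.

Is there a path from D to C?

Yes

Explore from D.
Distance 1: reach C, H, L, M.
Found C.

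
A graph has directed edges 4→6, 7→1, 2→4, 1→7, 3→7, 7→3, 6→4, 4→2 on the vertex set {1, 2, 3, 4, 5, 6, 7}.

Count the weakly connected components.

3

From 1: component {1, 3, 7}.
From 2: component {2, 4, 6}.
From 5: component {5}.
That's 3 components.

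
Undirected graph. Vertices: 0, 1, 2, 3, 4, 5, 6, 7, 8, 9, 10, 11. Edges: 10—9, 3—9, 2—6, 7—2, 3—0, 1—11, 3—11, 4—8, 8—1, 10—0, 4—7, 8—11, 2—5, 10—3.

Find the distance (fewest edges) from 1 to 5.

Distance 0: 1.
Distance 1: 8, 11.
Distance 2: 3, 4.
Distance 3: 0, 7, 9, 10.
Distance 4: 2.
Distance 5: 5, 6 — contains 5.

5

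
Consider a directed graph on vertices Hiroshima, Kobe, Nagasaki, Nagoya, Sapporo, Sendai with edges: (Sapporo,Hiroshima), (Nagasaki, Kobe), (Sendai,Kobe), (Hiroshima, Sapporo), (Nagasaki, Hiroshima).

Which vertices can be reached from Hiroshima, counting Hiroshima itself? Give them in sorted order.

Start at Hiroshima.
Its neighbours: Sapporo.
Nothing further is reachable.

Hiroshima, Sapporo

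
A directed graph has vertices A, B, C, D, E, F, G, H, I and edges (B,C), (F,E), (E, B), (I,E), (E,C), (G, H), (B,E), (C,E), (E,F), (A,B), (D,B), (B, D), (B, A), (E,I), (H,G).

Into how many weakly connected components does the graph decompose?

From A: component {A, B, C, D, E, F, I}.
From G: component {G, H}.
That's 2 components.

2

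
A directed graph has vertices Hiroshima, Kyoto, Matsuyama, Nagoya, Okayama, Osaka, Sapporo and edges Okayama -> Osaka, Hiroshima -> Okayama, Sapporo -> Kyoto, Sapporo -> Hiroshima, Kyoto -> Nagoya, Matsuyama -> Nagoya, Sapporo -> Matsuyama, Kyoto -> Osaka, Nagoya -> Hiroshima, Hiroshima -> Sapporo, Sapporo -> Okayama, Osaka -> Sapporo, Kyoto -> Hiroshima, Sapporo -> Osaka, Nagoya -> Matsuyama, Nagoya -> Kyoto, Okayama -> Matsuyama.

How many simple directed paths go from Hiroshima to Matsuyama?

Hiroshima→Okayama→Matsuyama
Hiroshima→Okayama→Osaka→Sapporo→Kyoto→Nagoya→Matsuyama
Hiroshima→Okayama→Osaka→Sapporo→Matsuyama
Hiroshima→Sapporo→Kyoto→Nagoya→Matsuyama
Hiroshima→Sapporo→Matsuyama
Hiroshima→Sapporo→Okayama→Matsuyama

6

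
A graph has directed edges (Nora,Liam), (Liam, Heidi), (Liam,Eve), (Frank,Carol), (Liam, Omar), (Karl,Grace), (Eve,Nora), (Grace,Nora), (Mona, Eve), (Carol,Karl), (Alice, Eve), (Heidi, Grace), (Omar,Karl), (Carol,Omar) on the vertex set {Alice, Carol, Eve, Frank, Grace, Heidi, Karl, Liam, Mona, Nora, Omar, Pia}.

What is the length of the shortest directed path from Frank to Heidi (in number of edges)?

Distance 0: Frank.
Distance 1: Carol.
Distance 2: Karl, Omar.
Distance 3: Grace.
Distance 4: Nora.
Distance 5: Liam.
Distance 6: Eve, Heidi — contains Heidi.

6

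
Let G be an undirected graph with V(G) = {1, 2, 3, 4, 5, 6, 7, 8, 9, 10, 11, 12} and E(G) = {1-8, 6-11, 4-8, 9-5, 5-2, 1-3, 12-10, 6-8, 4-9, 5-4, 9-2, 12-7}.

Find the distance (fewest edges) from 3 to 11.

4

Distance 0: 3.
Distance 1: 1.
Distance 2: 8.
Distance 3: 4, 6.
Distance 4: 5, 9, 11 — contains 11.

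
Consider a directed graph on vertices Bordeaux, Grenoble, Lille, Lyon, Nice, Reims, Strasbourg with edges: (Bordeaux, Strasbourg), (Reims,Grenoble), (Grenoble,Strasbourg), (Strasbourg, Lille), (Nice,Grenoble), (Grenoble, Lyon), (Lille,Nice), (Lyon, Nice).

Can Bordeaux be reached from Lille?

Explore from Lille.
Distance 1: reach Nice.
Distance 2: reach Grenoble.
Distance 3: reach Lyon, Strasbourg.
The search from Lille is exhausted; no directed path reaches Bordeaux.

No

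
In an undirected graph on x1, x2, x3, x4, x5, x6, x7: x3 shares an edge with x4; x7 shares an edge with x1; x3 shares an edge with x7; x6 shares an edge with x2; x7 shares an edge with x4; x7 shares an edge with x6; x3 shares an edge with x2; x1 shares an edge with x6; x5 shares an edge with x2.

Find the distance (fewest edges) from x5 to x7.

3

Distance 0: x5.
Distance 1: x2.
Distance 2: x3, x6.
Distance 3: x1, x4, x7 — contains x7.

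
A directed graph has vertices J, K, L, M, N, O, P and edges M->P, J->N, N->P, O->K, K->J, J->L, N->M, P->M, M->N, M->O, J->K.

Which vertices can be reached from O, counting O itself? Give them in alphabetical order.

Start at O.
Its neighbours: K.
Then their neighbours: J.
Then next layer: L, N.
Then next layer: M, P.
Every vertex is now reached.

J, K, L, M, N, O, P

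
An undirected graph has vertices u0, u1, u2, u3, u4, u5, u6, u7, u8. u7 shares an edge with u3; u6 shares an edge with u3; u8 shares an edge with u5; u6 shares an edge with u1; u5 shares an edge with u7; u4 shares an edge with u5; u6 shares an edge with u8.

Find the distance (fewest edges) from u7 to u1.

Distance 0: u7.
Distance 1: u3, u5.
Distance 2: u4, u6, u8.
Distance 3: u1 — contains u1.

3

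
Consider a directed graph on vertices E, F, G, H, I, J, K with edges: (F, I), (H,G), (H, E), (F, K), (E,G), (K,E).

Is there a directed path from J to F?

No

J has no outgoing edges, so nothing is reachable from it.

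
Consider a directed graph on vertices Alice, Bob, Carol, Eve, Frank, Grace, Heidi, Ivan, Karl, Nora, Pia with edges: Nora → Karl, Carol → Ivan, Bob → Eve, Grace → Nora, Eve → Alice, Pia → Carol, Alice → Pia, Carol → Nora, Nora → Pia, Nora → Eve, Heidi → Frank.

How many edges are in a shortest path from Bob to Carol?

Distance 0: Bob.
Distance 1: Eve.
Distance 2: Alice.
Distance 3: Pia.
Distance 4: Carol — contains Carol.

4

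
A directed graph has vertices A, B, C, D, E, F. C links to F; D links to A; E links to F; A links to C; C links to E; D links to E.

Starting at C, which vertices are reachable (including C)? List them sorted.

C, E, F

Start at C.
Its neighbours: E, F.
Nothing further is reachable.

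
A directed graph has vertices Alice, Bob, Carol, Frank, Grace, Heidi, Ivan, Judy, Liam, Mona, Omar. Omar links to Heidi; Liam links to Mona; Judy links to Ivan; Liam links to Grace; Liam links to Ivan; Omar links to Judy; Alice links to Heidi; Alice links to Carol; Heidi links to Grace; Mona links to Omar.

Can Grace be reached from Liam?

Yes

Explore from Liam.
Distance 1: reach Grace, Ivan, Mona.
Found Grace.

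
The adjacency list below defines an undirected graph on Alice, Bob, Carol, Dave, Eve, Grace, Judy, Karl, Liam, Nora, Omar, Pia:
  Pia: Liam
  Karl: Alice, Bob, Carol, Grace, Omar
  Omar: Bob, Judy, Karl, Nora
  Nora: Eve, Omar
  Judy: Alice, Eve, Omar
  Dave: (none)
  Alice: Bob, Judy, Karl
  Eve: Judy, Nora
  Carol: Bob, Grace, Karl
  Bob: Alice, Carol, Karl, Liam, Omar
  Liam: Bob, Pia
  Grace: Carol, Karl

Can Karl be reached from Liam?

Explore from Liam.
Distance 1: reach Bob, Pia.
Distance 2: reach Alice, Carol, Karl, Omar.
Found Karl.

Yes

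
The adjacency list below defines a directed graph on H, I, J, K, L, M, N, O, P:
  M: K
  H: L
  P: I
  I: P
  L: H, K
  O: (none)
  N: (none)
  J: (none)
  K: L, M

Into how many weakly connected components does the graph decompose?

5

From H: component {H, K, L, M}.
From I: component {I, P}.
From J: component {J}.
From N: component {N}.
From O: component {O}.
That's 5 components.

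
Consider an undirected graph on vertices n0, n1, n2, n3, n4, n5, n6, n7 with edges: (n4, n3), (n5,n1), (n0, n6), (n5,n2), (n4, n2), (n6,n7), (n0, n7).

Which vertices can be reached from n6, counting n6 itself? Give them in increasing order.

Start at n6.
Its neighbours: n0, n7.
Nothing further is reachable.

n0, n6, n7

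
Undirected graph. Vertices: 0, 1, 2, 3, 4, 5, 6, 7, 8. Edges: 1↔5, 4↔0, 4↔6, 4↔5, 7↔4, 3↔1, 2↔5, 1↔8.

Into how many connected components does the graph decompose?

From 0: component {0, 1, 2, 3, 4, 5, 6, 7, 8}.
That's 1 component.

1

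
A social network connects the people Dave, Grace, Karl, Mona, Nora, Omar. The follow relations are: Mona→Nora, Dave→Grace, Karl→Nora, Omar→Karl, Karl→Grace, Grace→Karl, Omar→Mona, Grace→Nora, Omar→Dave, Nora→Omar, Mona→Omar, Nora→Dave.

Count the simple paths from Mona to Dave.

Mona→Nora→Dave
Mona→Nora→Omar→Dave
Mona→Omar→Dave
Mona→Omar→Karl→Grace→Nora→Dave
Mona→Omar→Karl→Nora→Dave

5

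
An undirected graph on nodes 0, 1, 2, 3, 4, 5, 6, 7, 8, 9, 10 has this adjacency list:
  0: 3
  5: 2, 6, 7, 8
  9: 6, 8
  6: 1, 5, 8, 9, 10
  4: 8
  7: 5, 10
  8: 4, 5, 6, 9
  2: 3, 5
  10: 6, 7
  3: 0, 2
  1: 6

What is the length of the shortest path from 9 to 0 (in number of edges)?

5

Distance 0: 9.
Distance 1: 6, 8.
Distance 2: 1, 4, 5, 10.
Distance 3: 2, 7.
Distance 4: 3.
Distance 5: 0 — contains 0.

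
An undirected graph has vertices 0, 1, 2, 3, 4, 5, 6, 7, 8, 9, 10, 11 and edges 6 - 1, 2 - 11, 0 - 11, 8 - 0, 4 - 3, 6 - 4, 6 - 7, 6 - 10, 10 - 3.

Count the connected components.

4

From 0: component {0, 2, 8, 11}.
From 1: component {1, 3, 4, 6, 7, 10}.
From 5: component {5}.
From 9: component {9}.
That's 4 components.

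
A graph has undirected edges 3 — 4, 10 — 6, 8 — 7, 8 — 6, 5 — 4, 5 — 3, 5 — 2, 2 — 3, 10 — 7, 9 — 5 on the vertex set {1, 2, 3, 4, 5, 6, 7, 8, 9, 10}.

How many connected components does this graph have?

From 1: component {1}.
From 2: component {2, 3, 4, 5, 9}.
From 6: component {6, 7, 8, 10}.
That's 3 components.

3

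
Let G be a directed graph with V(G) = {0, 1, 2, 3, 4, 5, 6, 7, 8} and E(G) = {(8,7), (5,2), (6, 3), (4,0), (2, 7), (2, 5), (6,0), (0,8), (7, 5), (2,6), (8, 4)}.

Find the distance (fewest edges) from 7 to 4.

Distance 0: 7.
Distance 1: 5.
Distance 2: 2.
Distance 3: 6.
Distance 4: 0, 3.
Distance 5: 8.
Distance 6: 4 — contains 4.

6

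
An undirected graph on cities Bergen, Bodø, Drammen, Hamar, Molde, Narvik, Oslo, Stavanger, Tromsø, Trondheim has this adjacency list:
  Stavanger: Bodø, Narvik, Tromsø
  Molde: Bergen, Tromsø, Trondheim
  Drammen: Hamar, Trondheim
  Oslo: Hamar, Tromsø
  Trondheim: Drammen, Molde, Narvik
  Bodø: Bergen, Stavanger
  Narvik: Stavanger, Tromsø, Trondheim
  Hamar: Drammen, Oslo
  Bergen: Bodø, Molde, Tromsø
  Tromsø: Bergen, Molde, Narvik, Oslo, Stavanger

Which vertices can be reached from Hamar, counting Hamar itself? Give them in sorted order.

Bergen, Bodø, Drammen, Hamar, Molde, Narvik, Oslo, Stavanger, Tromsø, Trondheim

Start at Hamar.
Its neighbours: Drammen, Oslo.
Then their neighbours: Tromsø, Trondheim.
Then next layer: Bergen, Molde, Narvik, Stavanger.
Then next layer: Bodø.
Every vertex is now reached.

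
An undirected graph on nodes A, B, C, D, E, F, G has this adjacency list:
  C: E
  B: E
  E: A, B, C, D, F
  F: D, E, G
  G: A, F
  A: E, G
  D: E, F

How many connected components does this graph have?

1

From A: component {A, B, C, D, E, F, G}.
That's 1 component.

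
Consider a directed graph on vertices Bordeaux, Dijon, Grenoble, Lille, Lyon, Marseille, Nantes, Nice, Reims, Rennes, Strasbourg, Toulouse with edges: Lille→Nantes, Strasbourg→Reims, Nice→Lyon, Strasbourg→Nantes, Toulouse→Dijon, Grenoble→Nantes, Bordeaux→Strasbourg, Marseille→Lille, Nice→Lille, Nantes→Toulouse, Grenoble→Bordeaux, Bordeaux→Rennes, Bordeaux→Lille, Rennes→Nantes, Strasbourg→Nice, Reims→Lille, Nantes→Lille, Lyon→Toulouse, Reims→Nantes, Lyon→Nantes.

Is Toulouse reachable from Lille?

Yes

Explore from Lille.
Distance 1: reach Nantes.
Distance 2: reach Toulouse.
Found Toulouse.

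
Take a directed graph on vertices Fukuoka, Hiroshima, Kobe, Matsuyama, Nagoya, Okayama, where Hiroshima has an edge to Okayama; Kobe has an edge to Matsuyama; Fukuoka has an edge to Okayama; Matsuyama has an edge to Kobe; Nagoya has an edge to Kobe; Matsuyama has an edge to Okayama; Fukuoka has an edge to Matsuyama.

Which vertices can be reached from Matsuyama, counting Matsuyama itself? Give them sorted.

Start at Matsuyama.
Its neighbours: Kobe, Okayama.
Nothing further is reachable.

Kobe, Matsuyama, Okayama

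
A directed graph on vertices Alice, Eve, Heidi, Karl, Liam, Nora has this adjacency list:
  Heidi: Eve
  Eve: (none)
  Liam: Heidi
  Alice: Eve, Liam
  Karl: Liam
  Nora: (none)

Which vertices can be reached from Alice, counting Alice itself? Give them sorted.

Alice, Eve, Heidi, Liam

Start at Alice.
Its neighbours: Eve, Liam.
Then their neighbours: Heidi.
Nothing further is reachable.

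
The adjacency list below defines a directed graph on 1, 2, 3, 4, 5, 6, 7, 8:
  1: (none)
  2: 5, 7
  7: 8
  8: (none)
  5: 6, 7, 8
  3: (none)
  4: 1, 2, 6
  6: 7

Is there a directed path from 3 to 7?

No

3 has no outgoing edges, so nothing is reachable from it.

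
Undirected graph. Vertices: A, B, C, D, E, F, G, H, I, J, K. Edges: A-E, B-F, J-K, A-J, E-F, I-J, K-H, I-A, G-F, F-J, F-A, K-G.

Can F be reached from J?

Yes

Explore from J.
Distance 1: reach A, F, I, K.
Found F.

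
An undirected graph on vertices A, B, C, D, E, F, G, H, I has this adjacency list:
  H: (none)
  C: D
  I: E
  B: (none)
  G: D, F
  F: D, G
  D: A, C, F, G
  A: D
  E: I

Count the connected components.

From A: component {A, C, D, F, G}.
From B: component {B}.
From E: component {E, I}.
From H: component {H}.
That's 4 components.

4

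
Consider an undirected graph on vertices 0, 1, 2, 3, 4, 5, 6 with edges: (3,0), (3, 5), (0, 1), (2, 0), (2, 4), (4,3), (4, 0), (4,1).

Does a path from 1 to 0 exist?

Yes

Explore from 1.
Distance 1: reach 0, 4.
Found 0.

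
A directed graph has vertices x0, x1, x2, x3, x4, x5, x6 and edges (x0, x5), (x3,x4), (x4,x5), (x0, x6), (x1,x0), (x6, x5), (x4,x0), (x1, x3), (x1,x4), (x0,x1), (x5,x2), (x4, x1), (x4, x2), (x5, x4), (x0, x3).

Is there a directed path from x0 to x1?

Explore from x0.
Distance 1: reach x1, x3, x5, x6.
Found x1.

Yes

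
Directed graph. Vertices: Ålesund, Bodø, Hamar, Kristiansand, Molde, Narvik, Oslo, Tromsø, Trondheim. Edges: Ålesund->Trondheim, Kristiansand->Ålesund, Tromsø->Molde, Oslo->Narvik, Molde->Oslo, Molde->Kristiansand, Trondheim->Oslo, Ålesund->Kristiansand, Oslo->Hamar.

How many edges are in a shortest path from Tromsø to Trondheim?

4

Distance 0: Tromsø.
Distance 1: Molde.
Distance 2: Kristiansand, Oslo.
Distance 3: Ålesund, Hamar, Narvik.
Distance 4: Trondheim — contains Trondheim.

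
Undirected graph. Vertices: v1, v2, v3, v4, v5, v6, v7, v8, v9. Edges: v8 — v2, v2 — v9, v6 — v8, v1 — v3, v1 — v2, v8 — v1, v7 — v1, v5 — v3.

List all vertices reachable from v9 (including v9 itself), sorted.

Start at v9.
Its neighbours: v2.
Then their neighbours: v1, v8.
Then next layer: v3, v6, v7.
Then next layer: v5.
Nothing further is reachable.

v1, v2, v3, v5, v6, v7, v8, v9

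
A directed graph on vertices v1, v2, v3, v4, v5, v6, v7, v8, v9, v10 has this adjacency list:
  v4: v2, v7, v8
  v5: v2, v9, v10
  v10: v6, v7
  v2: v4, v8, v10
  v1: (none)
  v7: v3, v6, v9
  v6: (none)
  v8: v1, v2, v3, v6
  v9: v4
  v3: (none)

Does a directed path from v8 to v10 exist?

Yes

Explore from v8.
Distance 1: reach v1, v2, v3, v6.
Distance 2: reach v4, v10.
Found v10.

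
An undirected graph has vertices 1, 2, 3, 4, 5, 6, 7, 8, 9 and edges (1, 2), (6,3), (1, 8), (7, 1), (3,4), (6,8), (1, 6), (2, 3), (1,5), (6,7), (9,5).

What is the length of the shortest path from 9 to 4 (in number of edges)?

5

Distance 0: 9.
Distance 1: 5.
Distance 2: 1.
Distance 3: 2, 6, 7, 8.
Distance 4: 3.
Distance 5: 4 — contains 4.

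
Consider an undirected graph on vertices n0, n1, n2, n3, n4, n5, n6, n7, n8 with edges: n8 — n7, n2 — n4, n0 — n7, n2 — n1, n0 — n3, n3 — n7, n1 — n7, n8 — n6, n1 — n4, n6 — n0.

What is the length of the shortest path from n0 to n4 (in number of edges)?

3

Distance 0: n0.
Distance 1: n3, n6, n7.
Distance 2: n1, n8.
Distance 3: n2, n4 — contains n4.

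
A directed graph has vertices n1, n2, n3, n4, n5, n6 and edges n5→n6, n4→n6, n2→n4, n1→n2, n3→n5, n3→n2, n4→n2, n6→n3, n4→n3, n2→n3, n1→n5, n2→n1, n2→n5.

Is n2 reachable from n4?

Yes

Explore from n4.
Distance 1: reach n2, n3, n6.
Found n2.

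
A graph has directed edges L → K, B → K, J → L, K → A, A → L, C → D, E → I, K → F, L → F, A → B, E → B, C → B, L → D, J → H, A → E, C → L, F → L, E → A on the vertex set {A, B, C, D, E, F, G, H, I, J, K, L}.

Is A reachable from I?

No

I has no outgoing edges, so nothing is reachable from it.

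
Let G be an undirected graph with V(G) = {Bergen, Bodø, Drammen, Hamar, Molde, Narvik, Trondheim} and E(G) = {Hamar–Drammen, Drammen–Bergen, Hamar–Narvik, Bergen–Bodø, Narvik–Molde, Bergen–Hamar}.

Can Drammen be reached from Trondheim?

No

Trondheim has no edges, so nothing is reachable from it.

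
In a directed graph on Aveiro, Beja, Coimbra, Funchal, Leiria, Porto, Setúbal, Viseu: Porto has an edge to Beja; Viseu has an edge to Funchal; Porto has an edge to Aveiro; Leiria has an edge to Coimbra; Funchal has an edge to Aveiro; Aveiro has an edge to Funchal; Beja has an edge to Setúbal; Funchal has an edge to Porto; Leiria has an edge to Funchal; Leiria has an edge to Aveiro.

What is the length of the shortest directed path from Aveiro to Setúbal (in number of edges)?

Distance 0: Aveiro.
Distance 1: Funchal.
Distance 2: Porto.
Distance 3: Beja.
Distance 4: Setúbal — contains Setúbal.

4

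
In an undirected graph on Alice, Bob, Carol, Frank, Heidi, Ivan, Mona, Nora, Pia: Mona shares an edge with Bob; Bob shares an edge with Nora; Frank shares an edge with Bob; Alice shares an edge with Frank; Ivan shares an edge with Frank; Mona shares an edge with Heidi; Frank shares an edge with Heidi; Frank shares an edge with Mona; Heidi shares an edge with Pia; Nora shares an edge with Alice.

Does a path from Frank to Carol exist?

Explore from Frank.
Distance 1: reach Alice, Bob, Heidi, Ivan, Mona.
Distance 2: reach Nora, Pia.
The search is exhausted without reaching Carol; it lies in a different component.

No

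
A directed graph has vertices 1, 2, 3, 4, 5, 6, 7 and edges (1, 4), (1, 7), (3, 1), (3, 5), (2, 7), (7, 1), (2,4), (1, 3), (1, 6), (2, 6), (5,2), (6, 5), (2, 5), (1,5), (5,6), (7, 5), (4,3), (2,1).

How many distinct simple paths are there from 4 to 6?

9

4→3→1→5→2→6
4→3→1→5→6
4→3→1→6
4→3→1→7→5→2→6
4→3→1→7→5→6
4→3→5→2→1→6
4→3→5→2→6
4→3→5→2→7→1→6
4→3→5→6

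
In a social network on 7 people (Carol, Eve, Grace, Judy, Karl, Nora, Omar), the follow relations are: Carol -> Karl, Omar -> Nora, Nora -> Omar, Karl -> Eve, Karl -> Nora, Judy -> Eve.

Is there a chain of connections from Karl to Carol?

No

Explore from Karl.
Distance 1: reach Eve, Nora.
Distance 2: reach Omar.
The search from Karl is exhausted; no directed path reaches Carol.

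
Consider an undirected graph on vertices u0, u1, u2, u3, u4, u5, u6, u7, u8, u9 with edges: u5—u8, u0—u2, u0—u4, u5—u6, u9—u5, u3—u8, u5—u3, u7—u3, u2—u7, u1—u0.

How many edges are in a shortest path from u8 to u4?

Distance 0: u8.
Distance 1: u3, u5.
Distance 2: u6, u7, u9.
Distance 3: u2.
Distance 4: u0.
Distance 5: u1, u4 — contains u4.

5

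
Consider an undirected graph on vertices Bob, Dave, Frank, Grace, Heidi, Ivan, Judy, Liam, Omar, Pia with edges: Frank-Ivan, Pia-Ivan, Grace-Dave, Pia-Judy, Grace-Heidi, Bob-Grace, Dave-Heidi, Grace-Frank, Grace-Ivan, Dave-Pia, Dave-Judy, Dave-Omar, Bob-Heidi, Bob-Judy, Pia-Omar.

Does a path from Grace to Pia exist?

Explore from Grace.
Distance 1: reach Bob, Dave, Frank, Heidi, Ivan.
Distance 2: reach Judy, Omar, Pia.
Found Pia.

Yes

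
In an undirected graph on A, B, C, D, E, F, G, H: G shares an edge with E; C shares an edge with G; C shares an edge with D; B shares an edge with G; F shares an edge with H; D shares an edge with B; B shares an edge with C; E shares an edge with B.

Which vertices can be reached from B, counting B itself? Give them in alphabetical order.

Start at B.
Its neighbours: C, D, E, G.
Nothing further is reachable.

B, C, D, E, G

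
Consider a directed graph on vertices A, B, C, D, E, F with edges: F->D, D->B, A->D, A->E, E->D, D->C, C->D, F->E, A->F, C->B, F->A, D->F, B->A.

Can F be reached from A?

Explore from A.
Distance 1: reach D, E, F.
Found F.

Yes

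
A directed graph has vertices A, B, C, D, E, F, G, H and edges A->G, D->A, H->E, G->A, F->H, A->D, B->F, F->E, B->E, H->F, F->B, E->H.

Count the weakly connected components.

3

From A: component {A, D, G}.
From B: component {B, E, F, H}.
From C: component {C}.
That's 3 components.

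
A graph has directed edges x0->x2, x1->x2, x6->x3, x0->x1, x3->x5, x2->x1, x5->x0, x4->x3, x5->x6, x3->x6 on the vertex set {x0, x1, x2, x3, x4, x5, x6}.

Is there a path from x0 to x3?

No

Explore from x0.
Distance 1: reach x1, x2.
The search from x0 is exhausted; no directed path reaches x3.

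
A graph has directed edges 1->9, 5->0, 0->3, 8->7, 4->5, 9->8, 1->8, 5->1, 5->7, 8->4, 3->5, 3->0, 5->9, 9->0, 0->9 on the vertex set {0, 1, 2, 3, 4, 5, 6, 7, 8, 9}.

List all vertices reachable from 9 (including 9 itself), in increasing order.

0, 1, 3, 4, 5, 7, 8, 9

Start at 9.
Its neighbours: 0, 8.
Then their neighbours: 3, 4, 7.
Then next layer: 5.
Then next layer: 1.
Nothing further is reachable.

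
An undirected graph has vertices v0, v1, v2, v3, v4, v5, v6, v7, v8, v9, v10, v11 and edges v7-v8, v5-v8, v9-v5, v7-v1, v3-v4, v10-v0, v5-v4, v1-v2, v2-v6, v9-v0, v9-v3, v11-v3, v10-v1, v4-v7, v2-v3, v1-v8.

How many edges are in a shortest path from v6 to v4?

Distance 0: v6.
Distance 1: v2.
Distance 2: v1, v3.
Distance 3: v4, v7, v8, v9, v10, v11 — contains v4.

3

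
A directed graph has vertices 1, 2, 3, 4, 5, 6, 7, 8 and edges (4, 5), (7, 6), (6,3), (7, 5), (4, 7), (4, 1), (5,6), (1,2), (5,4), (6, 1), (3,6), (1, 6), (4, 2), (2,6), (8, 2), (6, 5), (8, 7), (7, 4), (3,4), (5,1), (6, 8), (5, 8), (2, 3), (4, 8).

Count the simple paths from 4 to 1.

4→1
4→2→3→6→1
4→2→3→6→5→1
4→2→3→6→8→7→5→1
4→2→6→1
4→2→6→5→1
4→2→6→8→7→5→1
4→5→1
... and 18 more.

26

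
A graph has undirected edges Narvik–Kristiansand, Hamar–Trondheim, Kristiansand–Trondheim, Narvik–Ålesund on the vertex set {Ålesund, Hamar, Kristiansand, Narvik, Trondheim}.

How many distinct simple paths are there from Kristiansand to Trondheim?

1

Kristiansand–Trondheim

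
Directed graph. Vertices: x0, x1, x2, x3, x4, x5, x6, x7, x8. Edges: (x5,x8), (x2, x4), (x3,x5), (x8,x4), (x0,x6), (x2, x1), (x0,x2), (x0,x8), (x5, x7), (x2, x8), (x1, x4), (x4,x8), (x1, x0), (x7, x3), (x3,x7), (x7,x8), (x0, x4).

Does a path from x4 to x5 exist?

Explore from x4.
Distance 1: reach x8.
The search from x4 is exhausted; no directed path reaches x5.

No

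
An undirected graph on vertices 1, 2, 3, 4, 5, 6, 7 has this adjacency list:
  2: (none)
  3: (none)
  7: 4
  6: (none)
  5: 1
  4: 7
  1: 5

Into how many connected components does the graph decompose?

From 1: component {1, 5}.
From 2: component {2}.
From 3: component {3}.
From 4: component {4, 7}.
From 6: component {6}.
That's 5 components.

5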